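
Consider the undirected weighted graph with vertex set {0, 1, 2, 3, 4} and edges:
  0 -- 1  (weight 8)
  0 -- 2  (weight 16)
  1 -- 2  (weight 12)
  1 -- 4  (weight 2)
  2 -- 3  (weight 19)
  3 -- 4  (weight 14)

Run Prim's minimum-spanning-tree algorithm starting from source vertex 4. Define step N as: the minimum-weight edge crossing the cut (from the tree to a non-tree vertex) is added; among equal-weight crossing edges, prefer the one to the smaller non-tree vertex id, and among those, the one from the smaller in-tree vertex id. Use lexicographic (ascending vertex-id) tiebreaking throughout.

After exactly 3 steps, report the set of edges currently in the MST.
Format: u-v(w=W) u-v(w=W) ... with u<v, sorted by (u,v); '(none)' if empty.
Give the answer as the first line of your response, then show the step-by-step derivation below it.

0-1(w=8) 1-2(w=12) 1-4(w=2)

step 1: add edge 1-4 (w=2); MST = {1-4(w=2)}
step 2: add edge 0-1 (w=8); MST = {0-1(w=8) 1-4(w=2)}
step 3: add edge 1-2 (w=12); MST = {0-1(w=8) 1-2(w=12) 1-4(w=2)}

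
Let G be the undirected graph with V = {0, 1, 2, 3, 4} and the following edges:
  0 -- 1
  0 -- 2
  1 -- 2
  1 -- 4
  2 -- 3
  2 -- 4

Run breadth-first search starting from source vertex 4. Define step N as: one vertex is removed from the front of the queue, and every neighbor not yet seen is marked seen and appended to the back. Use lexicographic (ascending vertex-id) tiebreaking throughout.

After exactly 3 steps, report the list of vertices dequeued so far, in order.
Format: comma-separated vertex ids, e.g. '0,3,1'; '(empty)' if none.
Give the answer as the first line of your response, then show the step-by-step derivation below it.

4,1,2

step 1: dequeue 4; queue=[1,2]; order=4
step 2: dequeue 1; queue=[2,0]; order=4,1
step 3: dequeue 2; queue=[0,3]; order=4,1,2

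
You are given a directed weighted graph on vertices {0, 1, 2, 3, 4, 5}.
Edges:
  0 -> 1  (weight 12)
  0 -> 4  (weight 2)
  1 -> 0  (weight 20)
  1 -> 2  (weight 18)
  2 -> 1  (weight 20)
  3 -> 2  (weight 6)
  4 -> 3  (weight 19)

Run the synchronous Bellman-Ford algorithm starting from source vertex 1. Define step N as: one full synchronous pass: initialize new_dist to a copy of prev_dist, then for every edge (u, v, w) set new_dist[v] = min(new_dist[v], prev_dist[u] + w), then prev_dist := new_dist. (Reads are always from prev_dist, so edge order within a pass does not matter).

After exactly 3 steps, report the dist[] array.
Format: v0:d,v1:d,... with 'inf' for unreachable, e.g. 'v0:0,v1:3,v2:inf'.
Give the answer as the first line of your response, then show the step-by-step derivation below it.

v0:20,v1:0,v2:18,v3:41,v4:22,v5:inf

step 1: dist = v0:20,v1:0,v2:18,v3:inf,v4:inf,v5:inf
step 2: dist = v0:20,v1:0,v2:18,v3:inf,v4:22,v5:inf
step 3: dist = v0:20,v1:0,v2:18,v3:41,v4:22,v5:inf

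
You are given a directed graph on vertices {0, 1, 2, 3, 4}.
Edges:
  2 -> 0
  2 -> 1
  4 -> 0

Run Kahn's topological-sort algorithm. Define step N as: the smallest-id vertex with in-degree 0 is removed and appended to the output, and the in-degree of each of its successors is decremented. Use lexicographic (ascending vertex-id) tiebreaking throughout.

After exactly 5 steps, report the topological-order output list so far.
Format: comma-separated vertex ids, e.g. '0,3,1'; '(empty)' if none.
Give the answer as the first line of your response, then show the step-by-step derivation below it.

2,1,3,4,0

step 1: output 2; order=[2]; indeg=(1,0,0,0,0)
step 2: output 1; order=[2,1]; indeg=(1,0,0,0,0)
step 3: output 3; order=[2,1,3]; indeg=(1,0,0,0,0)
step 4: output 4; order=[2,1,3,4]; indeg=(0,0,0,0,0)
step 5: output 0; order=[2,1,3,4,0]; indeg=(0,0,0,0,0)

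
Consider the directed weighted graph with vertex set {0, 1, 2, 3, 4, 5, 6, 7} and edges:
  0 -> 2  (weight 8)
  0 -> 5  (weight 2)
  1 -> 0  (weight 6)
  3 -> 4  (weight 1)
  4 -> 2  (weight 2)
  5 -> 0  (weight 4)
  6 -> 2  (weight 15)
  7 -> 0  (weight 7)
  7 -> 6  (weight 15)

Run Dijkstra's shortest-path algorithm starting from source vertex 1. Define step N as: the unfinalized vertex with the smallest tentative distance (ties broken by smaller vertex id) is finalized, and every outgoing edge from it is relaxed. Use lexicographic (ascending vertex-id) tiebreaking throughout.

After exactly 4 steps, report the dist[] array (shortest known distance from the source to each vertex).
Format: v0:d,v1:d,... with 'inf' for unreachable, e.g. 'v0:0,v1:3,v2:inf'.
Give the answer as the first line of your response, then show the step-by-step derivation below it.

v0:6,v1:0,v2:14,v3:inf,v4:inf,v5:8,v6:inf,v7:inf

step 1: dist = v0:6,v1:0,v2:inf,v3:inf,v4:inf,v5:inf,v6:inf,v7:inf
step 2: dist = v0:6,v1:0,v2:14,v3:inf,v4:inf,v5:8,v6:inf,v7:inf
step 3: dist = v0:6,v1:0,v2:14,v3:inf,v4:inf,v5:8,v6:inf,v7:inf
step 4: dist = v0:6,v1:0,v2:14,v3:inf,v4:inf,v5:8,v6:inf,v7:inf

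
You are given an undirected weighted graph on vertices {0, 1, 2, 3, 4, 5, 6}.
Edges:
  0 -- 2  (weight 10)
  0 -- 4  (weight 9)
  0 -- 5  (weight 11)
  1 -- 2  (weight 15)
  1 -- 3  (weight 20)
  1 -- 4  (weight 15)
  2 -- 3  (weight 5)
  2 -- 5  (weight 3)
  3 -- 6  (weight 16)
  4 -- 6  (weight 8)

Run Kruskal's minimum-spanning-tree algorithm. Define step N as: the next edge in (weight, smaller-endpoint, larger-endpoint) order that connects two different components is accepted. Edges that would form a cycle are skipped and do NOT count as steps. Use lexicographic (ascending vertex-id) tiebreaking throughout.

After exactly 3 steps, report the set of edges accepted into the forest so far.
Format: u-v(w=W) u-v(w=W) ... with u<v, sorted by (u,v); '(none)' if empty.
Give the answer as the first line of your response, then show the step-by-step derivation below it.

2-3(w=5) 2-5(w=3) 4-6(w=8)

step 1: add edge 2-5 (w=3); MST = {2-5(w=3)}
step 2: add edge 2-3 (w=5); MST = {2-3(w=5) 2-5(w=3)}
step 3: add edge 4-6 (w=8); MST = {2-3(w=5) 2-5(w=3) 4-6(w=8)}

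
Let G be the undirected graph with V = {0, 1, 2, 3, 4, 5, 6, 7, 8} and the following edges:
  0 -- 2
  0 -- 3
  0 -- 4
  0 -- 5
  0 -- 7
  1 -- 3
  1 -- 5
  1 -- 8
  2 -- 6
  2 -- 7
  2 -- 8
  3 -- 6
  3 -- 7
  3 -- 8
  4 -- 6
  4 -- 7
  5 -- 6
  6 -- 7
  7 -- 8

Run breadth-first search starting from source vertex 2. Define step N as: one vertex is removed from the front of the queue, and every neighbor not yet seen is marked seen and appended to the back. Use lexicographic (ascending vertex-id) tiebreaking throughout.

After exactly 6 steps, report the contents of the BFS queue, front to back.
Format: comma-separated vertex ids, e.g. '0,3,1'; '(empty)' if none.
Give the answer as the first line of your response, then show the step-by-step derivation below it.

4,5,1

step 1: dequeue 2; queue=[0,6,7,8]; order=2
step 2: dequeue 0; queue=[6,7,8,3,4,5]; order=2,0
step 3: dequeue 6; queue=[7,8,3,4,5]; order=2,0,6
step 4: dequeue 7; queue=[8,3,4,5]; order=2,0,6,7
step 5: dequeue 8; queue=[3,4,5,1]; order=2,0,6,7,8
step 6: dequeue 3; queue=[4,5,1]; order=2,0,6,7,8,3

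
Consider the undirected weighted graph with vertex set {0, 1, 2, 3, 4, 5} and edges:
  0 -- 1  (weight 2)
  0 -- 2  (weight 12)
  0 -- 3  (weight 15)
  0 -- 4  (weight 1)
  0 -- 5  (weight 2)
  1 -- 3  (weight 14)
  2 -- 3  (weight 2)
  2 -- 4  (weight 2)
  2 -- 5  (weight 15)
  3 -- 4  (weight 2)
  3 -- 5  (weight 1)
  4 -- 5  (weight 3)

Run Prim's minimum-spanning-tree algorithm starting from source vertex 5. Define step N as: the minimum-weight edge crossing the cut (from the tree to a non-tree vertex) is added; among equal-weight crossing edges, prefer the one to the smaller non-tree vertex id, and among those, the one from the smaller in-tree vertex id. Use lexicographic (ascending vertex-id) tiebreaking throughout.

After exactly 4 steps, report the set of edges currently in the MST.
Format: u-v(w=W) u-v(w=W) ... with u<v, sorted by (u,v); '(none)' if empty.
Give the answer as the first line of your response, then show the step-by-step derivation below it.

0-1(w=2) 0-4(w=1) 0-5(w=2) 3-5(w=1)

step 1: add edge 3-5 (w=1); MST = {3-5(w=1)}
step 2: add edge 0-5 (w=2); MST = {0-5(w=2) 3-5(w=1)}
step 3: add edge 0-4 (w=1); MST = {0-4(w=1) 0-5(w=2) 3-5(w=1)}
step 4: add edge 0-1 (w=2); MST = {0-1(w=2) 0-4(w=1) 0-5(w=2) 3-5(w=1)}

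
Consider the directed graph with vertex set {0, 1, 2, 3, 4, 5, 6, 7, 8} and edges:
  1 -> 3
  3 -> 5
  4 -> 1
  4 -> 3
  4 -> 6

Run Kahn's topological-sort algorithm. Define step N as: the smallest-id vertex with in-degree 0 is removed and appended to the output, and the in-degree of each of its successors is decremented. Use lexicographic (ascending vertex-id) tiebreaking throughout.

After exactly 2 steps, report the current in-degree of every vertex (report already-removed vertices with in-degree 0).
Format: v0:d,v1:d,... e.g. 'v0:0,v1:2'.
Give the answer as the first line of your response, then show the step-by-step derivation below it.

v0:0,v1:1,v2:0,v3:2,v4:0,v5:1,v6:1,v7:0,v8:0

step 1: output 0; order=[0]; indeg=(0,1,0,2,0,1,1,0,0)
step 2: output 2; order=[0,2]; indeg=(0,1,0,2,0,1,1,0,0)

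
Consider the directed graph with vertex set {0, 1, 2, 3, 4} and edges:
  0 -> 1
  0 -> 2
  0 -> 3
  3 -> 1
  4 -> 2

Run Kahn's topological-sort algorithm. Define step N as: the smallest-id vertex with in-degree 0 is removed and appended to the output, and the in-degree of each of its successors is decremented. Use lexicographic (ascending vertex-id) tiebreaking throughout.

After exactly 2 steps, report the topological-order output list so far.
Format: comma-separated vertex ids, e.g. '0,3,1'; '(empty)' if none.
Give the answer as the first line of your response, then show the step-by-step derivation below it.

0,3

step 1: output 0; order=[0]; indeg=(0,1,1,0,0)
step 2: output 3; order=[0,3]; indeg=(0,0,1,0,0)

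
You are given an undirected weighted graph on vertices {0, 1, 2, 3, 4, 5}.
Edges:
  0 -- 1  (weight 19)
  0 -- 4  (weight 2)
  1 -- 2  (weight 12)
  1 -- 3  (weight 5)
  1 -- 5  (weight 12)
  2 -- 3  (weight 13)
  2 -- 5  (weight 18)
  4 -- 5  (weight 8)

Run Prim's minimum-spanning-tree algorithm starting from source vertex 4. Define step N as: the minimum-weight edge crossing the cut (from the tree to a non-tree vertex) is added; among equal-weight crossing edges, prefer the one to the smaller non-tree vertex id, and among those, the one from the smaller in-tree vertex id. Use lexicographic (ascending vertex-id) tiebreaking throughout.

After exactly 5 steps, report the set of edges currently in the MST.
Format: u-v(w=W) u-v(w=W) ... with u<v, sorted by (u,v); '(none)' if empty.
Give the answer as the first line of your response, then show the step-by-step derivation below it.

0-4(w=2) 1-2(w=12) 1-3(w=5) 1-5(w=12) 4-5(w=8)

step 1: add edge 0-4 (w=2); MST = {0-4(w=2)}
step 2: add edge 4-5 (w=8); MST = {0-4(w=2) 4-5(w=8)}
step 3: add edge 1-5 (w=12); MST = {0-4(w=2) 1-5(w=12) 4-5(w=8)}
step 4: add edge 1-3 (w=5); MST = {0-4(w=2) 1-3(w=5) 1-5(w=12) 4-5(w=8)}
step 5: add edge 1-2 (w=12); MST = {0-4(w=2) 1-2(w=12) 1-3(w=5) 1-5(w=12) 4-5(w=8)}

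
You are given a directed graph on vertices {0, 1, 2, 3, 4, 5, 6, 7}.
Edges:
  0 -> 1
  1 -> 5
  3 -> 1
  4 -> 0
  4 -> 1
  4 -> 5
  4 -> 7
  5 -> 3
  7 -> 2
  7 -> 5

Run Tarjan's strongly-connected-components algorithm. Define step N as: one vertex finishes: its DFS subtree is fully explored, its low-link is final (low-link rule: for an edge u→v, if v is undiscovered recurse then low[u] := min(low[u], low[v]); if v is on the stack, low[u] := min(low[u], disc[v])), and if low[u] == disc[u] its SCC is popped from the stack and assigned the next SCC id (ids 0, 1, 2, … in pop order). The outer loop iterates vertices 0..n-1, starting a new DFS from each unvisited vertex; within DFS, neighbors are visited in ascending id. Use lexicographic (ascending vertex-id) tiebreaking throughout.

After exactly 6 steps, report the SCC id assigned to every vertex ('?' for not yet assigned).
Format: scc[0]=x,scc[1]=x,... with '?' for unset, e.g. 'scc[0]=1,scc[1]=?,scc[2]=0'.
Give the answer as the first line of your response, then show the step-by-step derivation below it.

scc[0]=1,scc[1]=0,scc[2]=2,scc[3]=0,scc[4]=?,scc[5]=0,scc[6]=?,scc[7]=3

step 1: low=(low[0]=0,low[1]=1,low[2]=?,low[3]=1,low[4]=?,low[5]=2,low[6]=?,low[7]=?); scc=(scc[0]=?,scc[1]=?,scc[2]=?,scc[3]=?,scc[4]=?,scc[5]=?,scc[6]=?,scc[7]=?)
step 2: low=(low[0]=0,low[1]=1,low[2]=?,low[3]=1,low[4]=?,low[5]=1,low[6]=?,low[7]=?); scc=(scc[0]=?,scc[1]=?,scc[2]=?,scc[3]=?,scc[4]=?,scc[5]=?,scc[6]=?,scc[7]=?)
step 3: low=(low[0]=0,low[1]=1,low[2]=?,low[3]=1,low[4]=?,low[5]=1,low[6]=?,low[7]=?); scc=(scc[0]=?,scc[1]=0,scc[2]=?,scc[3]=0,scc[4]=?,scc[5]=0,scc[6]=?,scc[7]=?)
step 4: low=(low[0]=0,low[1]=1,low[2]=?,low[3]=1,low[4]=?,low[5]=1,low[6]=?,low[7]=?); scc=(scc[0]=1,scc[1]=0,scc[2]=?,scc[3]=0,scc[4]=?,scc[5]=0,scc[6]=?,scc[7]=?)
step 5: low=(low[0]=0,low[1]=1,low[2]=4,low[3]=1,low[4]=?,low[5]=1,low[6]=?,low[7]=?); scc=(scc[0]=1,scc[1]=0,scc[2]=2,scc[3]=0,scc[4]=?,scc[5]=0,scc[6]=?,scc[7]=?)
step 6: low=(low[0]=0,low[1]=1,low[2]=4,low[3]=1,low[4]=5,low[5]=1,low[6]=?,low[7]=6); scc=(scc[0]=1,scc[1]=0,scc[2]=2,scc[3]=0,scc[4]=?,scc[5]=0,scc[6]=?,scc[7]=3)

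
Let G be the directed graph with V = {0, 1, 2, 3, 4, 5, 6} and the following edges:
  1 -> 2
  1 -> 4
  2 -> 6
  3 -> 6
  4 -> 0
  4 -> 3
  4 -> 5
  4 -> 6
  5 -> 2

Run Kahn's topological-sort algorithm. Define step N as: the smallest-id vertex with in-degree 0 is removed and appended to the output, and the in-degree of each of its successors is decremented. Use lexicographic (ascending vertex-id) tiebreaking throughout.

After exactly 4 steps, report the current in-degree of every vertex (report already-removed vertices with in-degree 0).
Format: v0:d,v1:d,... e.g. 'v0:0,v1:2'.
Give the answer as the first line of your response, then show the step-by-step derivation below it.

v0:0,v1:0,v2:1,v3:0,v4:0,v5:0,v6:1

step 1: output 1; order=[1]; indeg=(1,0,1,1,0,1,3)
step 2: output 4; order=[1,4]; indeg=(0,0,1,0,0,0,2)
step 3: output 0; order=[1,4,0]; indeg=(0,0,1,0,0,0,2)
step 4: output 3; order=[1,4,0,3]; indeg=(0,0,1,0,0,0,1)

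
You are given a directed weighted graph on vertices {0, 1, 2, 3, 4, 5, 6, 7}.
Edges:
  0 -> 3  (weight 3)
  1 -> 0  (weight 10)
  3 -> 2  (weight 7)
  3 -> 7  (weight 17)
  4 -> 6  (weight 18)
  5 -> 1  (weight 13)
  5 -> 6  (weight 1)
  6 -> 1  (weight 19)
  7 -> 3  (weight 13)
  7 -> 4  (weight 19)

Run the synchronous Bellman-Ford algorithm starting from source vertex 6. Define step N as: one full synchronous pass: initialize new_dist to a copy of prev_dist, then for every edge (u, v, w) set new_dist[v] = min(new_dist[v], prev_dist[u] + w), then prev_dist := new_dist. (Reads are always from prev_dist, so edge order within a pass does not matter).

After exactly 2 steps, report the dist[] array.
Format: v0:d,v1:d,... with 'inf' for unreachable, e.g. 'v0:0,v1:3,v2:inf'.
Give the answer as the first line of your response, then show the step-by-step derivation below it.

v0:29,v1:19,v2:inf,v3:inf,v4:inf,v5:inf,v6:0,v7:inf

step 1: dist = v0:inf,v1:19,v2:inf,v3:inf,v4:inf,v5:inf,v6:0,v7:inf
step 2: dist = v0:29,v1:19,v2:inf,v3:inf,v4:inf,v5:inf,v6:0,v7:inf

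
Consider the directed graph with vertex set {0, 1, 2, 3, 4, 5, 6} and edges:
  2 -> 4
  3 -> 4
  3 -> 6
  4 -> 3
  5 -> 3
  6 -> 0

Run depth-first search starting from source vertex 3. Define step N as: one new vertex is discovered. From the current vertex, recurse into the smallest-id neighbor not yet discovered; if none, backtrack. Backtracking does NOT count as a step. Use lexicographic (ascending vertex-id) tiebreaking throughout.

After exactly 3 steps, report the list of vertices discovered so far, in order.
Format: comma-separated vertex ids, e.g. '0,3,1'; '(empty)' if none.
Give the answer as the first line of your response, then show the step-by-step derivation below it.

3,4,6

step 1: discover 3; path=3; order=3
step 2: discover 4; path=3>4; order=3,4
step 3: discover 6; path=3>6; order=3,4,6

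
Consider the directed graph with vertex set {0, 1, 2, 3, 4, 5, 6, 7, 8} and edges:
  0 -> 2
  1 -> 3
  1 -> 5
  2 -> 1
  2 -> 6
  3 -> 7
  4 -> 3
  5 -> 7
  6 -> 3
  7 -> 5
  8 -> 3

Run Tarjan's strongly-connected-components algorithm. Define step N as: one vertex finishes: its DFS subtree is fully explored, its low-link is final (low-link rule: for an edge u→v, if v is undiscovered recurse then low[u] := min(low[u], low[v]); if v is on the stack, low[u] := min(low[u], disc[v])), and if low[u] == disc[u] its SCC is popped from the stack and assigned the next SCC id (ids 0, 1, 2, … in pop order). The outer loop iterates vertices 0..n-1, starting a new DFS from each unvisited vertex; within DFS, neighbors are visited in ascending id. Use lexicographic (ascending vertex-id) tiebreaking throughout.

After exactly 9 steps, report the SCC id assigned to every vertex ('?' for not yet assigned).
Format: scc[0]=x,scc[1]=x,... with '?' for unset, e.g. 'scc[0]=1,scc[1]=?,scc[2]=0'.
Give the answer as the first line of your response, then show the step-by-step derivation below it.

scc[0]=5,scc[1]=2,scc[2]=4,scc[3]=1,scc[4]=6,scc[5]=0,scc[6]=3,scc[7]=0,scc[8]=7

step 1: low=(low[0]=0,low[1]=2,low[2]=1,low[3]=3,low[4]=?,low[5]=4,low[6]=?,low[7]=4,low[8]=?); scc=(scc[0]=?,scc[1]=?,scc[2]=?,scc[3]=?,scc[4]=?,scc[5]=?,scc[6]=?,scc[7]=?,scc[8]=?)
step 2: low=(low[0]=0,low[1]=2,low[2]=1,low[3]=3,low[4]=?,low[5]=4,low[6]=?,low[7]=4,low[8]=?); scc=(scc[0]=?,scc[1]=?,scc[2]=?,scc[3]=?,scc[4]=?,scc[5]=0,scc[6]=?,scc[7]=0,scc[8]=?)
step 3: low=(low[0]=0,low[1]=2,low[2]=1,low[3]=3,low[4]=?,low[5]=4,low[6]=?,low[7]=4,low[8]=?); scc=(scc[0]=?,scc[1]=?,scc[2]=?,scc[3]=1,scc[4]=?,scc[5]=0,scc[6]=?,scc[7]=0,scc[8]=?)
step 4: low=(low[0]=0,low[1]=2,low[2]=1,low[3]=3,low[4]=?,low[5]=4,low[6]=?,low[7]=4,low[8]=?); scc=(scc[0]=?,scc[1]=2,scc[2]=?,scc[3]=1,scc[4]=?,scc[5]=0,scc[6]=?,scc[7]=0,scc[8]=?)
step 5: low=(low[0]=0,low[1]=2,low[2]=1,low[3]=3,low[4]=?,low[5]=4,low[6]=6,low[7]=4,low[8]=?); scc=(scc[0]=?,scc[1]=2,scc[2]=?,scc[3]=1,scc[4]=?,scc[5]=0,scc[6]=3,scc[7]=0,scc[8]=?)
step 6: low=(low[0]=0,low[1]=2,low[2]=1,low[3]=3,low[4]=?,low[5]=4,low[6]=6,low[7]=4,low[8]=?); scc=(scc[0]=?,scc[1]=2,scc[2]=4,scc[3]=1,scc[4]=?,scc[5]=0,scc[6]=3,scc[7]=0,scc[8]=?)
step 7: low=(low[0]=0,low[1]=2,low[2]=1,low[3]=3,low[4]=?,low[5]=4,low[6]=6,low[7]=4,low[8]=?); scc=(scc[0]=5,scc[1]=2,scc[2]=4,scc[3]=1,scc[4]=?,scc[5]=0,scc[6]=3,scc[7]=0,scc[8]=?)
step 8: low=(low[0]=0,low[1]=2,low[2]=1,low[3]=3,low[4]=7,low[5]=4,low[6]=6,low[7]=4,low[8]=?); scc=(scc[0]=5,scc[1]=2,scc[2]=4,scc[3]=1,scc[4]=6,scc[5]=0,scc[6]=3,scc[7]=0,scc[8]=?)
step 9: low=(low[0]=0,low[1]=2,low[2]=1,low[3]=3,low[4]=7,low[5]=4,low[6]=6,low[7]=4,low[8]=8); scc=(scc[0]=5,scc[1]=2,scc[2]=4,scc[3]=1,scc[4]=6,scc[5]=0,scc[6]=3,scc[7]=0,scc[8]=7)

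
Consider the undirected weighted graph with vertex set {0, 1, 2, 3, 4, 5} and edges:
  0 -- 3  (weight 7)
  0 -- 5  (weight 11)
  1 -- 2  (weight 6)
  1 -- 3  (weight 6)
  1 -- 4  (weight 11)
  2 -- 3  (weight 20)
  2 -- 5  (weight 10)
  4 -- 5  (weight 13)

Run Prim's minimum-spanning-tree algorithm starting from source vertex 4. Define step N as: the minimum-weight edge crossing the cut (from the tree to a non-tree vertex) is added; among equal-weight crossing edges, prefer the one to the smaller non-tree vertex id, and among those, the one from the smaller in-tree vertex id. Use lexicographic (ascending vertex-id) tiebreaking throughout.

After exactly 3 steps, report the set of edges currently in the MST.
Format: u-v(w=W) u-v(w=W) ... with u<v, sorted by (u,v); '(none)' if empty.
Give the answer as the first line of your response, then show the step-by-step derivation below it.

1-2(w=6) 1-3(w=6) 1-4(w=11)

step 1: add edge 1-4 (w=11); MST = {1-4(w=11)}
step 2: add edge 1-2 (w=6); MST = {1-2(w=6) 1-4(w=11)}
step 3: add edge 1-3 (w=6); MST = {1-2(w=6) 1-3(w=6) 1-4(w=11)}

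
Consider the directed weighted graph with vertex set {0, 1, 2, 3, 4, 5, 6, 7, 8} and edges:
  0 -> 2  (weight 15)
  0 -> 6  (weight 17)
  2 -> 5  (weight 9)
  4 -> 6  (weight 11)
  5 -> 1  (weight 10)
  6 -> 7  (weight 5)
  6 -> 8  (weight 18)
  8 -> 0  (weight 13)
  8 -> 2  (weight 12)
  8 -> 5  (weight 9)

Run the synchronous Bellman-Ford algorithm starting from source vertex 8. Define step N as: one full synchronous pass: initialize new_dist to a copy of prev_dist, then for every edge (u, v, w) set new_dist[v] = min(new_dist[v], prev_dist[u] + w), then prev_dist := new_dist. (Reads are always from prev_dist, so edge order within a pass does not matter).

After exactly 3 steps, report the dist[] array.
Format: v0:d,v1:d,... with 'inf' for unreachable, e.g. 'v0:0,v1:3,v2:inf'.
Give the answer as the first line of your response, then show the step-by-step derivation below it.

v0:13,v1:19,v2:12,v3:inf,v4:inf,v5:9,v6:30,v7:35,v8:0

step 1: dist = v0:13,v1:inf,v2:12,v3:inf,v4:inf,v5:9,v6:inf,v7:inf,v8:0
step 2: dist = v0:13,v1:19,v2:12,v3:inf,v4:inf,v5:9,v6:30,v7:inf,v8:0
step 3: dist = v0:13,v1:19,v2:12,v3:inf,v4:inf,v5:9,v6:30,v7:35,v8:0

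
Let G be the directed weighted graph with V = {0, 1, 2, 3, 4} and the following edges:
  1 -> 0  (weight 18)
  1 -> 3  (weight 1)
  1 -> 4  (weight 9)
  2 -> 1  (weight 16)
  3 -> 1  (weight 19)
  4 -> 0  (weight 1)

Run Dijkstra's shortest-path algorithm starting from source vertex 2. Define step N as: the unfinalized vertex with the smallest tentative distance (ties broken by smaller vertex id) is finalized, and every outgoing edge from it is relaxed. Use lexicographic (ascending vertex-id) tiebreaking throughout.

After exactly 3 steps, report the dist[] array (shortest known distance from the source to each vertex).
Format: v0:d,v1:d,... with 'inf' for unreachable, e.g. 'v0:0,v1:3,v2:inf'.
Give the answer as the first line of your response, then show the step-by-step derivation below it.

v0:34,v1:16,v2:0,v3:17,v4:25

step 1: dist = v0:inf,v1:16,v2:0,v3:inf,v4:inf
step 2: dist = v0:34,v1:16,v2:0,v3:17,v4:25
step 3: dist = v0:34,v1:16,v2:0,v3:17,v4:25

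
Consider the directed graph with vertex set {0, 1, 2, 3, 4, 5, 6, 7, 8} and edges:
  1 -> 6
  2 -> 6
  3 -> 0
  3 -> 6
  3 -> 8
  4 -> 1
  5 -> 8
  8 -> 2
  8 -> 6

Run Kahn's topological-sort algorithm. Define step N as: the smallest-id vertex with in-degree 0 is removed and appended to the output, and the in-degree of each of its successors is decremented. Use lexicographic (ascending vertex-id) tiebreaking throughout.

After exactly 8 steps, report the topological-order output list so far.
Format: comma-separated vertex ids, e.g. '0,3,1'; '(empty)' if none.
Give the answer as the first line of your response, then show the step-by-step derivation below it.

3,0,4,1,5,7,8,2

step 1: output 3; order=[3]; indeg=(0,1,1,0,0,0,3,0,1)
step 2: output 0; order=[3,0]; indeg=(0,1,1,0,0,0,3,0,1)
step 3: output 4; order=[3,0,4]; indeg=(0,0,1,0,0,0,3,0,1)
step 4: output 1; order=[3,0,4,1]; indeg=(0,0,1,0,0,0,2,0,1)
step 5: output 5; order=[3,0,4,1,5]; indeg=(0,0,1,0,0,0,2,0,0)
step 6: output 7; order=[3,0,4,1,5,7]; indeg=(0,0,1,0,0,0,2,0,0)
step 7: output 8; order=[3,0,4,1,5,7,8]; indeg=(0,0,0,0,0,0,1,0,0)
step 8: output 2; order=[3,0,4,1,5,7,8,2]; indeg=(0,0,0,0,0,0,0,0,0)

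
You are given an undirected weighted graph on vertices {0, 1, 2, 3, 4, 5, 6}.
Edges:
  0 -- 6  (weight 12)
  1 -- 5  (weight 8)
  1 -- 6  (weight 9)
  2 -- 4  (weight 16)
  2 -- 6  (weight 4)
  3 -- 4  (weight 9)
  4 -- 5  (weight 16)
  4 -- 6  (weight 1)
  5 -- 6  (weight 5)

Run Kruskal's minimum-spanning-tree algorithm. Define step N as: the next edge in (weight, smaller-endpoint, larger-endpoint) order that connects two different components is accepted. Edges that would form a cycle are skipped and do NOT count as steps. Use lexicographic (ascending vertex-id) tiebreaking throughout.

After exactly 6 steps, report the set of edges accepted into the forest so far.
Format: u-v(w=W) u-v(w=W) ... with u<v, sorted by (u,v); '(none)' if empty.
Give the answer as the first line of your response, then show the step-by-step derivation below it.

0-6(w=12) 1-5(w=8) 2-6(w=4) 3-4(w=9) 4-6(w=1) 5-6(w=5)

step 1: add edge 4-6 (w=1); MST = {4-6(w=1)}
step 2: add edge 2-6 (w=4); MST = {2-6(w=4) 4-6(w=1)}
step 3: add edge 5-6 (w=5); MST = {2-6(w=4) 4-6(w=1) 5-6(w=5)}
step 4: add edge 1-5 (w=8); MST = {1-5(w=8) 2-6(w=4) 4-6(w=1) 5-6(w=5)}
step 5: add edge 3-4 (w=9); MST = {1-5(w=8) 2-6(w=4) 3-4(w=9) 4-6(w=1) 5-6(w=5)}
step 6: add edge 0-6 (w=12); MST = {0-6(w=12) 1-5(w=8) 2-6(w=4) 3-4(w=9) 4-6(w=1) 5-6(w=5)}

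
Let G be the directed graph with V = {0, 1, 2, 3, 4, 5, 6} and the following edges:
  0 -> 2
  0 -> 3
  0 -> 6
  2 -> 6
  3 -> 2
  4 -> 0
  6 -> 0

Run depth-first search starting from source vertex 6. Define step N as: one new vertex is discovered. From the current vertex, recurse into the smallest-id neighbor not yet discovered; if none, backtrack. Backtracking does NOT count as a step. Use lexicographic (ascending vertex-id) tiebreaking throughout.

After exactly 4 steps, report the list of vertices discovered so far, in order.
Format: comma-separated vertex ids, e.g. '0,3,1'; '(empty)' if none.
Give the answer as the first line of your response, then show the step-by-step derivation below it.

6,0,2,3

step 1: discover 6; path=6; order=6
step 2: discover 0; path=6>0; order=6,0
step 3: discover 2; path=6>0>2; order=6,0,2
step 4: discover 3; path=6>0>3; order=6,0,2,3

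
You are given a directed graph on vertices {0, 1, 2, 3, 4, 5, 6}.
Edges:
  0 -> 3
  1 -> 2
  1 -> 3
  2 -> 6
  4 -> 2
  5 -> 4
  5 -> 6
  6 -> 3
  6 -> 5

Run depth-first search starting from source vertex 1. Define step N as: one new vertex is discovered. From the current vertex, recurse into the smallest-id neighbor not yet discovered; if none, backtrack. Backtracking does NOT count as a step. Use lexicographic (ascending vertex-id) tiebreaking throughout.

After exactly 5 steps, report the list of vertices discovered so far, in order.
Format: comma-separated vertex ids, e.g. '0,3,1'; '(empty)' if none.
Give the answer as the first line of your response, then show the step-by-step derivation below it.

1,2,6,3,5

step 1: discover 1; path=1; order=1
step 2: discover 2; path=1>2; order=1,2
step 3: discover 6; path=1>2>6; order=1,2,6
step 4: discover 3; path=1>2>6>3; order=1,2,6,3
step 5: discover 5; path=1>2>6>5; order=1,2,6,3,5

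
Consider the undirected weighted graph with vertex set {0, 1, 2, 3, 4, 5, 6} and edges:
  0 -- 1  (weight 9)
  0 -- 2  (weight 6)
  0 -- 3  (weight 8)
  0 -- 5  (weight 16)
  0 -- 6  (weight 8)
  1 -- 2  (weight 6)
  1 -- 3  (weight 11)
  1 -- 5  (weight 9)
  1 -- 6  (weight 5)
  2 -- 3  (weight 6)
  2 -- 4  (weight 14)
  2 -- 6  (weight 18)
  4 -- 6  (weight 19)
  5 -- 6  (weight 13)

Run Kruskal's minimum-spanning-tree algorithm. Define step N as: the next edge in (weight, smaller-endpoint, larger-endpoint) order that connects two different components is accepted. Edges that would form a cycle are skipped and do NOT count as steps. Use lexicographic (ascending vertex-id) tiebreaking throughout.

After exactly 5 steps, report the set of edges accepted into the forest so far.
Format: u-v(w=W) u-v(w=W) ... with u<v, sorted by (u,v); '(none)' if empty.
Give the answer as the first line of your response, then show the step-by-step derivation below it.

0-2(w=6) 1-2(w=6) 1-5(w=9) 1-6(w=5) 2-3(w=6)

step 1: add edge 1-6 (w=5); MST = {1-6(w=5)}
step 2: add edge 0-2 (w=6); MST = {0-2(w=6) 1-6(w=5)}
step 3: add edge 1-2 (w=6); MST = {0-2(w=6) 1-2(w=6) 1-6(w=5)}
step 4: add edge 2-3 (w=6); MST = {0-2(w=6) 1-2(w=6) 1-6(w=5) 2-3(w=6)}
step 5: add edge 1-5 (w=9); MST = {0-2(w=6) 1-2(w=6) 1-5(w=9) 1-6(w=5) 2-3(w=6)}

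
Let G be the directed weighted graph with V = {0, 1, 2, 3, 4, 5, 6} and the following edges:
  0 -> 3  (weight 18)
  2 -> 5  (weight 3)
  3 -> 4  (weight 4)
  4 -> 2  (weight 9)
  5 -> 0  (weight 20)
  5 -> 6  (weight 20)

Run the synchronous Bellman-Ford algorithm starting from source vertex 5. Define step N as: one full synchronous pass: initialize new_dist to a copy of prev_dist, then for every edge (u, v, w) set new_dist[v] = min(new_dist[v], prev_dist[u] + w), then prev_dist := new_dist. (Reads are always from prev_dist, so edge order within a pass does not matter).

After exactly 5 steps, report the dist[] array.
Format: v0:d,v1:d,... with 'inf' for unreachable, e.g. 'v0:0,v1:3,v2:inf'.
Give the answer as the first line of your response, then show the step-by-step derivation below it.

v0:20,v1:inf,v2:51,v3:38,v4:42,v5:0,v6:20

step 1: dist = v0:20,v1:inf,v2:inf,v3:inf,v4:inf,v5:0,v6:20
step 2: dist = v0:20,v1:inf,v2:inf,v3:38,v4:inf,v5:0,v6:20
step 3: dist = v0:20,v1:inf,v2:inf,v3:38,v4:42,v5:0,v6:20
step 4: dist = v0:20,v1:inf,v2:51,v3:38,v4:42,v5:0,v6:20
step 5: dist = v0:20,v1:inf,v2:51,v3:38,v4:42,v5:0,v6:20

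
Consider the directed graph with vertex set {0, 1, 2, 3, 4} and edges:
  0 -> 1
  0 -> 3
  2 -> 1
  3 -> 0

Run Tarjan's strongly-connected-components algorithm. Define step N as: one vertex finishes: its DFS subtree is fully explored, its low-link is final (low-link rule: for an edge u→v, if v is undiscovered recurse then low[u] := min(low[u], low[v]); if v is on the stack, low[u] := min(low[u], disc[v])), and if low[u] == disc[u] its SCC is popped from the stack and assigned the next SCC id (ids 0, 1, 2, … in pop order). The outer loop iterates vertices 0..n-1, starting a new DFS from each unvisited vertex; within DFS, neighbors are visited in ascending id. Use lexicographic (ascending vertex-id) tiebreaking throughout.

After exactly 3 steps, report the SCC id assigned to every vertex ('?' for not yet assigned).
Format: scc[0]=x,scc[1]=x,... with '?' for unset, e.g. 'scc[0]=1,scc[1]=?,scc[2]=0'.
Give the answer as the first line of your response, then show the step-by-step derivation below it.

scc[0]=1,scc[1]=0,scc[2]=?,scc[3]=1,scc[4]=?

step 1: low=(low[0]=0,low[1]=1,low[2]=?,low[3]=?,low[4]=?); scc=(scc[0]=?,scc[1]=0,scc[2]=?,scc[3]=?,scc[4]=?)
step 2: low=(low[0]=0,low[1]=1,low[2]=?,low[3]=0,low[4]=?); scc=(scc[0]=?,scc[1]=0,scc[2]=?,scc[3]=?,scc[4]=?)
step 3: low=(low[0]=0,low[1]=1,low[2]=?,low[3]=0,low[4]=?); scc=(scc[0]=1,scc[1]=0,scc[2]=?,scc[3]=1,scc[4]=?)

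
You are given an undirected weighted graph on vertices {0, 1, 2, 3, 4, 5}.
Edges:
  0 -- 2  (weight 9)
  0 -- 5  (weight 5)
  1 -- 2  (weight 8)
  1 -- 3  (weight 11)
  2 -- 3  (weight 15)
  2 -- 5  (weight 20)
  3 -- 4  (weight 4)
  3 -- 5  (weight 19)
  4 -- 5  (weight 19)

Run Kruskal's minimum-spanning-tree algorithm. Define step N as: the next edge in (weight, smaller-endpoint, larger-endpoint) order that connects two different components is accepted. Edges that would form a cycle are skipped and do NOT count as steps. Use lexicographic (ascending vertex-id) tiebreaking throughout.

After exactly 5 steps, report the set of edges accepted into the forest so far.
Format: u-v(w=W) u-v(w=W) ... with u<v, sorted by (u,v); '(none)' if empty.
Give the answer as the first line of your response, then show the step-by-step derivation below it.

0-2(w=9) 0-5(w=5) 1-2(w=8) 1-3(w=11) 3-4(w=4)

step 1: add edge 3-4 (w=4); MST = {3-4(w=4)}
step 2: add edge 0-5 (w=5); MST = {0-5(w=5) 3-4(w=4)}
step 3: add edge 1-2 (w=8); MST = {0-5(w=5) 1-2(w=8) 3-4(w=4)}
step 4: add edge 0-2 (w=9); MST = {0-2(w=9) 0-5(w=5) 1-2(w=8) 3-4(w=4)}
step 5: add edge 1-3 (w=11); MST = {0-2(w=9) 0-5(w=5) 1-2(w=8) 1-3(w=11) 3-4(w=4)}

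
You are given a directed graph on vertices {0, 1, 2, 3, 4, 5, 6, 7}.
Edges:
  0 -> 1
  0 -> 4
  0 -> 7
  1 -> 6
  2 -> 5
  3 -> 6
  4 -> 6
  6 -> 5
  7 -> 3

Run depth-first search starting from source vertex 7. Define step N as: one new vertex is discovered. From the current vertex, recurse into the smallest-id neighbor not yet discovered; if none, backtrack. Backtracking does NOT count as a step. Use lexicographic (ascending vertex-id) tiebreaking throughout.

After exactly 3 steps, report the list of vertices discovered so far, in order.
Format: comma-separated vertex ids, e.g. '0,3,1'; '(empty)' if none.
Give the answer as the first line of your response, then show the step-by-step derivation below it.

7,3,6

step 1: discover 7; path=7; order=7
step 2: discover 3; path=7>3; order=7,3
step 3: discover 6; path=7>3>6; order=7,3,6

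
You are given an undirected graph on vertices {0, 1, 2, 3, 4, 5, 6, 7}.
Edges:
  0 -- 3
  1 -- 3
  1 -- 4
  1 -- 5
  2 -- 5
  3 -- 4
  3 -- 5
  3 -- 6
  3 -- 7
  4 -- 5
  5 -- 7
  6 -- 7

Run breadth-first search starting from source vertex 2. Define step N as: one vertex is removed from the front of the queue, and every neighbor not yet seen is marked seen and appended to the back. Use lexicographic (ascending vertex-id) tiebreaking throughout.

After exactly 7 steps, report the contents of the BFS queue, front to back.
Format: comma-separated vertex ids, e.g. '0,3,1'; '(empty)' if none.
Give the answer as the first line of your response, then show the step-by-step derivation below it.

6

step 1: dequeue 2; queue=[5]; order=2
step 2: dequeue 5; queue=[1,3,4,7]; order=2,5
step 3: dequeue 1; queue=[3,4,7]; order=2,5,1
step 4: dequeue 3; queue=[4,7,0,6]; order=2,5,1,3
step 5: dequeue 4; queue=[7,0,6]; order=2,5,1,3,4
step 6: dequeue 7; queue=[0,6]; order=2,5,1,3,4,7
step 7: dequeue 0; queue=[6]; order=2,5,1,3,4,7,0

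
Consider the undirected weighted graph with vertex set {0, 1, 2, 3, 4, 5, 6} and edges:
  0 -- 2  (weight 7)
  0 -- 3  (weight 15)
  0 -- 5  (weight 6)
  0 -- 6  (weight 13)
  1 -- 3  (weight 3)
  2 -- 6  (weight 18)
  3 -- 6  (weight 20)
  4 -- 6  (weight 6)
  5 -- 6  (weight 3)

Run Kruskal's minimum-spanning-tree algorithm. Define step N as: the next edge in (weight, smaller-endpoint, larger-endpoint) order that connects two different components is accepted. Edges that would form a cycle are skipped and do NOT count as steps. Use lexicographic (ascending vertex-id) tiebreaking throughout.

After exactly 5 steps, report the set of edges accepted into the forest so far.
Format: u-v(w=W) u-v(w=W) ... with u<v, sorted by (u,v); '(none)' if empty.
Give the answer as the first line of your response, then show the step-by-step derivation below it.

0-2(w=7) 0-5(w=6) 1-3(w=3) 4-6(w=6) 5-6(w=3)

step 1: add edge 1-3 (w=3); MST = {1-3(w=3)}
step 2: add edge 5-6 (w=3); MST = {1-3(w=3) 5-6(w=3)}
step 3: add edge 0-5 (w=6); MST = {0-5(w=6) 1-3(w=3) 5-6(w=3)}
step 4: add edge 4-6 (w=6); MST = {0-5(w=6) 1-3(w=3) 4-6(w=6) 5-6(w=3)}
step 5: add edge 0-2 (w=7); MST = {0-2(w=7) 0-5(w=6) 1-3(w=3) 4-6(w=6) 5-6(w=3)}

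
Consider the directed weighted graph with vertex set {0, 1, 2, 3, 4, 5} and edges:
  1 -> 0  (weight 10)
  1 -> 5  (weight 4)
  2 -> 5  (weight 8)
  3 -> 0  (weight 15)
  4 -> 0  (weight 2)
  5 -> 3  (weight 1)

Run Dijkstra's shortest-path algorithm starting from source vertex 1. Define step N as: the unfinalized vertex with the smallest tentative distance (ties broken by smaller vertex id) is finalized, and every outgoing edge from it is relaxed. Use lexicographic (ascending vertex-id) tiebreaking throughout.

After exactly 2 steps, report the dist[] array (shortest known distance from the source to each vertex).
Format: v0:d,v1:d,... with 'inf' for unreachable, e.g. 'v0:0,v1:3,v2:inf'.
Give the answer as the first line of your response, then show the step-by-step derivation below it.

v0:10,v1:0,v2:inf,v3:5,v4:inf,v5:4

step 1: dist = v0:10,v1:0,v2:inf,v3:inf,v4:inf,v5:4
step 2: dist = v0:10,v1:0,v2:inf,v3:5,v4:inf,v5:4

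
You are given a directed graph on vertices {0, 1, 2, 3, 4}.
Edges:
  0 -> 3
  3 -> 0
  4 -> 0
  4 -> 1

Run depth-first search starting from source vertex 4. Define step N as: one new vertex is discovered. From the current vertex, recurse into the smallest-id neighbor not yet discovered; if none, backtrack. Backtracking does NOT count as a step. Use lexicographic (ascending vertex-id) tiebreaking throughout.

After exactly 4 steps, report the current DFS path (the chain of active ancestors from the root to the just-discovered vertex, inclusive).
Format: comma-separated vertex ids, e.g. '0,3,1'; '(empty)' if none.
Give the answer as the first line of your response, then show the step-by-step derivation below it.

4,1

step 1: discover 4; path=4; order=4
step 2: discover 0; path=4>0; order=4,0
step 3: discover 3; path=4>0>3; order=4,0,3
step 4: discover 1; path=4>1; order=4,0,3,1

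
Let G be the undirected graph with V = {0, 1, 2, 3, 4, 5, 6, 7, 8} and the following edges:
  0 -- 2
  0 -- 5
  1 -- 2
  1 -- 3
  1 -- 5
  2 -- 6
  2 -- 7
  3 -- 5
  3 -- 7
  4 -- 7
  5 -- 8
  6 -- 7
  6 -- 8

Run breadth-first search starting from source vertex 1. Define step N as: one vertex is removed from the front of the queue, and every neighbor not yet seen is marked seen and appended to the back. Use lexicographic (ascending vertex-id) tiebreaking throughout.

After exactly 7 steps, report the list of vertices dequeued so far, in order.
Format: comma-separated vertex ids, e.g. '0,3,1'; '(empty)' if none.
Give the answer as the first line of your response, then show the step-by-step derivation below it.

1,2,3,5,0,6,7

step 1: dequeue 1; queue=[2,3,5]; order=1
step 2: dequeue 2; queue=[3,5,0,6,7]; order=1,2
step 3: dequeue 3; queue=[5,0,6,7]; order=1,2,3
step 4: dequeue 5; queue=[0,6,7,8]; order=1,2,3,5
step 5: dequeue 0; queue=[6,7,8]; order=1,2,3,5,0
step 6: dequeue 6; queue=[7,8]; order=1,2,3,5,0,6
step 7: dequeue 7; queue=[8,4]; order=1,2,3,5,0,6,7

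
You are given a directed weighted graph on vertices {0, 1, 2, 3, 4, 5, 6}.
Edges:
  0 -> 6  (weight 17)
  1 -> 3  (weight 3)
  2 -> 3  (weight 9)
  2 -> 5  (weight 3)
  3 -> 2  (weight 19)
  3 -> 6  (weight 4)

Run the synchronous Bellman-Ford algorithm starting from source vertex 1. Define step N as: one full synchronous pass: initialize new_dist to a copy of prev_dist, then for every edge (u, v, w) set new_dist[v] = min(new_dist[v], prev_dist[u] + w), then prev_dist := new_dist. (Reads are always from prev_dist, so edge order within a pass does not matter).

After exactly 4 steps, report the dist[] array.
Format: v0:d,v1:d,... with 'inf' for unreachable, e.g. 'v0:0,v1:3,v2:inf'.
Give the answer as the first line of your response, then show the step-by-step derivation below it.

v0:inf,v1:0,v2:22,v3:3,v4:inf,v5:25,v6:7

step 1: dist = v0:inf,v1:0,v2:inf,v3:3,v4:inf,v5:inf,v6:inf
step 2: dist = v0:inf,v1:0,v2:22,v3:3,v4:inf,v5:inf,v6:7
step 3: dist = v0:inf,v1:0,v2:22,v3:3,v4:inf,v5:25,v6:7
step 4: dist = v0:inf,v1:0,v2:22,v3:3,v4:inf,v5:25,v6:7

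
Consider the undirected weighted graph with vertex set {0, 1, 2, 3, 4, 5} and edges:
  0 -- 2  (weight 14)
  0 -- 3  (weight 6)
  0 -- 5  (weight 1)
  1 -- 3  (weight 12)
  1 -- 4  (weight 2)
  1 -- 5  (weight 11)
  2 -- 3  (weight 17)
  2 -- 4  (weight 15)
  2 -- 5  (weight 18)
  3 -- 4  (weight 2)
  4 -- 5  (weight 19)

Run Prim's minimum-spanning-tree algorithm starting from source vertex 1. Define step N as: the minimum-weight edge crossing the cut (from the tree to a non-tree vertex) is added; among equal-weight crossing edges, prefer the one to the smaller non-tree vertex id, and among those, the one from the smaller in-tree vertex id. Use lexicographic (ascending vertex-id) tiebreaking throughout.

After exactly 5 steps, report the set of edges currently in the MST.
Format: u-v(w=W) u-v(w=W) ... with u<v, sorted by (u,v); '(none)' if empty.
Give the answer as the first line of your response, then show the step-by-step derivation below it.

0-2(w=14) 0-3(w=6) 0-5(w=1) 1-4(w=2) 3-4(w=2)

step 1: add edge 1-4 (w=2); MST = {1-4(w=2)}
step 2: add edge 3-4 (w=2); MST = {1-4(w=2) 3-4(w=2)}
step 3: add edge 0-3 (w=6); MST = {0-3(w=6) 1-4(w=2) 3-4(w=2)}
step 4: add edge 0-5 (w=1); MST = {0-3(w=6) 0-5(w=1) 1-4(w=2) 3-4(w=2)}
step 5: add edge 0-2 (w=14); MST = {0-2(w=14) 0-3(w=6) 0-5(w=1) 1-4(w=2) 3-4(w=2)}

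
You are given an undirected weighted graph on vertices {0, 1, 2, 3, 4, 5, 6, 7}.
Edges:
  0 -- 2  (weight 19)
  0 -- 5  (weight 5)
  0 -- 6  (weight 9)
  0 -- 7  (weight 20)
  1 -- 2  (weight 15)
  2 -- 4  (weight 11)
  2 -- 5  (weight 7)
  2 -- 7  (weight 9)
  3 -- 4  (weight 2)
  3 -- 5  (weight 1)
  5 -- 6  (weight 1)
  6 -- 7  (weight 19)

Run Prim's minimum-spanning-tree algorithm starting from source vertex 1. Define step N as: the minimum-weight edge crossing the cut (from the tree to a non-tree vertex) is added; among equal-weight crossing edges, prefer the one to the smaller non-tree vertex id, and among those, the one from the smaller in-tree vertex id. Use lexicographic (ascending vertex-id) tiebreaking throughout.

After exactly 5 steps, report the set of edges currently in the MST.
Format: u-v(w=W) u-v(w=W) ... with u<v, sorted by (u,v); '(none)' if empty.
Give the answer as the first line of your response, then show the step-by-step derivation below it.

1-2(w=15) 2-5(w=7) 3-4(w=2) 3-5(w=1) 5-6(w=1)

step 1: add edge 1-2 (w=15); MST = {1-2(w=15)}
step 2: add edge 2-5 (w=7); MST = {1-2(w=15) 2-5(w=7)}
step 3: add edge 3-5 (w=1); MST = {1-2(w=15) 2-5(w=7) 3-5(w=1)}
step 4: add edge 5-6 (w=1); MST = {1-2(w=15) 2-5(w=7) 3-5(w=1) 5-6(w=1)}
step 5: add edge 3-4 (w=2); MST = {1-2(w=15) 2-5(w=7) 3-4(w=2) 3-5(w=1) 5-6(w=1)}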